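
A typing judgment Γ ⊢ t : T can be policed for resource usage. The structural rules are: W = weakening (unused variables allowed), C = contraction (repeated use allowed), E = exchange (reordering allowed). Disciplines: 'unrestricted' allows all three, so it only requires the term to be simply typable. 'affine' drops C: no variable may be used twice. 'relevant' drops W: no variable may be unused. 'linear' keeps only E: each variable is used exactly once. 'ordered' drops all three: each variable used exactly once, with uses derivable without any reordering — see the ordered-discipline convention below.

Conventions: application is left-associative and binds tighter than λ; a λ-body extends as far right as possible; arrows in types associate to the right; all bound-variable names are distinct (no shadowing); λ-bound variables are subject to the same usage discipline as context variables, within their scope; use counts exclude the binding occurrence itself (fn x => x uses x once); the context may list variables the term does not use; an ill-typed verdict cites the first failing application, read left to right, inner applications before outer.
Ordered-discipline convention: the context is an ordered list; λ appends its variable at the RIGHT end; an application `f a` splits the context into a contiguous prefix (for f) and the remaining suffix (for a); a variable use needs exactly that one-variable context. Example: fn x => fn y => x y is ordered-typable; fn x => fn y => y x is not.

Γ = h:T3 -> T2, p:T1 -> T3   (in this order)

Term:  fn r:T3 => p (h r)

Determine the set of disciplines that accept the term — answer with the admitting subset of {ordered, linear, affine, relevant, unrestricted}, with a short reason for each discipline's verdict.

admitting disciplines: none
use counts: h ×1; p ×1; r (bound) ×1
use order (left to right): p, h, r
typing: ill-typed: an application expects T1 but receives T2
ordered: ✗, not simply typable
linear: ✗, fails simple typing
affine: ✗, a type mismatch blocks all five
relevant: ✗, the type mismatch rejects it
unrestricted: ✗, not simply typable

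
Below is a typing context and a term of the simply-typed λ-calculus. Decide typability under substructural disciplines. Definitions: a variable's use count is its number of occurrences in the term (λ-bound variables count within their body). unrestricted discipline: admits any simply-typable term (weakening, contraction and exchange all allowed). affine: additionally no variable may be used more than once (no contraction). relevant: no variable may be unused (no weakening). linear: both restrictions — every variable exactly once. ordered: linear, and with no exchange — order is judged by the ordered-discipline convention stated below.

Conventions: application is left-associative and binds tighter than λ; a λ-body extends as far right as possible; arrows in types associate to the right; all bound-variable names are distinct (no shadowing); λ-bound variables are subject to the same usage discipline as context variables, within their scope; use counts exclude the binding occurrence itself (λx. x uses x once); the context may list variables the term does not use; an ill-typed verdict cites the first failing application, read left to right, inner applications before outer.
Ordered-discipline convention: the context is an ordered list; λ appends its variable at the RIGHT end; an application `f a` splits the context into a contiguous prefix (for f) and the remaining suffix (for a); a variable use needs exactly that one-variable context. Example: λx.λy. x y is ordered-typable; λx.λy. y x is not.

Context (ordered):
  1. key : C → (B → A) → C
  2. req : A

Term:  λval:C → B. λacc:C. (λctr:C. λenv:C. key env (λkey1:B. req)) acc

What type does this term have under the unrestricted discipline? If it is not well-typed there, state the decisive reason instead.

term : (C → B) → C → C → C
counts: key=1, req=1, val [bound]=0, acc [bound]=1, ctr [bound]=0, env [bound]=1, key1 [bound]=0
order of uses: key, env, req, acc
typing: the term checks, with type (C → B) → C → C → C
summary: ordered ✗ · linear ✗ · affine ✓ · relevant ✗ · unrestricted ✓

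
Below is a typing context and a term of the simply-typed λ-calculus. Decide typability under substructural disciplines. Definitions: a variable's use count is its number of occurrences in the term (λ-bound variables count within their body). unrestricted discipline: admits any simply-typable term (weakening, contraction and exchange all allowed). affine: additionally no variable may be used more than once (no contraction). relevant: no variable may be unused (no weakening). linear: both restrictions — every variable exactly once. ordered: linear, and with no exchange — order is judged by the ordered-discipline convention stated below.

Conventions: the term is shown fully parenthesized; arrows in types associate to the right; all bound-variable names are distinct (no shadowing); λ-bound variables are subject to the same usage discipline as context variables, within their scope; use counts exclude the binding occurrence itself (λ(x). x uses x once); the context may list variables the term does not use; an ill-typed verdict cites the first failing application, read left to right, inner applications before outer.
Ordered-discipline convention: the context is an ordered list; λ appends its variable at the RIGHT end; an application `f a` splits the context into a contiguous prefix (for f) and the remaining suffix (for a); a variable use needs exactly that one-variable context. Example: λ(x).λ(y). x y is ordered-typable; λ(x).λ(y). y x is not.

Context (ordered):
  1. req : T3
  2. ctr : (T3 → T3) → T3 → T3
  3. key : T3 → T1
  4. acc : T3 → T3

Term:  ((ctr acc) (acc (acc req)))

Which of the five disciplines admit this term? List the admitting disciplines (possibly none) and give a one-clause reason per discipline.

admitted in: unrestricted
variable uses: req=1, ctr=1, key=0, acc=3
use order (left to right): ctr, acc, acc, acc, req
typing: the term checks, with type T3
ordered ✗ (uses contraction: acc ×3; needs weakening: key unused)
linear ✗ (uses contraction: acc ×3; needs weakening: key unused)
affine ✗ (uses contraction: acc ×3)
relevant ✗ (needs weakening: key unused)
unrestricted ✓ (simply typable at T3; W, C, E all held)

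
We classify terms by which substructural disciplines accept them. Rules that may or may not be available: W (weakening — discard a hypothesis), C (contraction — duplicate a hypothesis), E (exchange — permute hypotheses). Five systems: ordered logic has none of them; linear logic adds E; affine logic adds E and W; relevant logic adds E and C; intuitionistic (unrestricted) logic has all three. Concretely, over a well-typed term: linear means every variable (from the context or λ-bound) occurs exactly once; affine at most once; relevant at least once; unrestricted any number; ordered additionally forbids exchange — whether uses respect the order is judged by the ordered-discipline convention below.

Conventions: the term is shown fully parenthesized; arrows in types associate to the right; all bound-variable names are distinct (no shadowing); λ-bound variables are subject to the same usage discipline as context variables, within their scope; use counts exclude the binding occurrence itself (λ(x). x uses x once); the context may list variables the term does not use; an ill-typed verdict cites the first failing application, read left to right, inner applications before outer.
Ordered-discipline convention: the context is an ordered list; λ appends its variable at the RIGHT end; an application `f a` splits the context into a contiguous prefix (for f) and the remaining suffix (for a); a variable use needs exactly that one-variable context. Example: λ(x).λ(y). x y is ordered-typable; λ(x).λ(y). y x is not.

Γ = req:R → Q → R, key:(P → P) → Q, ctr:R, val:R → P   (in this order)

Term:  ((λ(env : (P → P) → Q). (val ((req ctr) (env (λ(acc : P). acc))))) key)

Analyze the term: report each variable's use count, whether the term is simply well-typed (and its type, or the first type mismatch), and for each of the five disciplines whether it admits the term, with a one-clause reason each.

usage: req=1; key=1; ctr=1; val=1; env [bound]=1; acc [bound]=1
order of uses: val, req, ctr, env, acc, key
typing: well-typed at P
ordered: ✗, no contiguous prefix/suffix split fits val, req, ctr, env, acc, key
linear: ✓, exactly-once usage across req, key, ctr, val, env, acc
affine: ✓, req, key, ctr, val, env, acc: no repeats, contraction unneeded
relevant: ✓, req, key, ctr, val, env, acc: all used, weakening unneeded
unrestricted: ✓, well-typed at P; no restrictions here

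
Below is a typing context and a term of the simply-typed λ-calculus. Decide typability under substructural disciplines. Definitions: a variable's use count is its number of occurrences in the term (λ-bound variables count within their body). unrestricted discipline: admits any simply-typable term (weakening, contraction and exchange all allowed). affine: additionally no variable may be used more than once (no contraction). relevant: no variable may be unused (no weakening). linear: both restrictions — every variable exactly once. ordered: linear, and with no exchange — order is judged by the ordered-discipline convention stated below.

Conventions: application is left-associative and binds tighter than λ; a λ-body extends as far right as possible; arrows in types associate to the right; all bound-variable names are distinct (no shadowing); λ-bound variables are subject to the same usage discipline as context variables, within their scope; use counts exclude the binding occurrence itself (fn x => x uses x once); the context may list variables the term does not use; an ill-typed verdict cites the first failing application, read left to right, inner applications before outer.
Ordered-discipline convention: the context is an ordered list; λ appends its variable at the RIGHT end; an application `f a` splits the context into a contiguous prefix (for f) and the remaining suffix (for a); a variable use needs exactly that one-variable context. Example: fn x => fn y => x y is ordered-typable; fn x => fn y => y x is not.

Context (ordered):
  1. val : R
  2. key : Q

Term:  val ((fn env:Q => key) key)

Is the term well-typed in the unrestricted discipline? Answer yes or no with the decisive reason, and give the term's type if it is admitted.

no — the type mismatch rejects it
variable uses: val ×1, key ×2, env (λ-bound) ×0
order of uses: val, key, key
typing: ill-typed: can't apply a value of type R
per-discipline verdicts: ordered ✗ | linear ✗ | affine ✗ | relevant ✗ | unrestricted ✗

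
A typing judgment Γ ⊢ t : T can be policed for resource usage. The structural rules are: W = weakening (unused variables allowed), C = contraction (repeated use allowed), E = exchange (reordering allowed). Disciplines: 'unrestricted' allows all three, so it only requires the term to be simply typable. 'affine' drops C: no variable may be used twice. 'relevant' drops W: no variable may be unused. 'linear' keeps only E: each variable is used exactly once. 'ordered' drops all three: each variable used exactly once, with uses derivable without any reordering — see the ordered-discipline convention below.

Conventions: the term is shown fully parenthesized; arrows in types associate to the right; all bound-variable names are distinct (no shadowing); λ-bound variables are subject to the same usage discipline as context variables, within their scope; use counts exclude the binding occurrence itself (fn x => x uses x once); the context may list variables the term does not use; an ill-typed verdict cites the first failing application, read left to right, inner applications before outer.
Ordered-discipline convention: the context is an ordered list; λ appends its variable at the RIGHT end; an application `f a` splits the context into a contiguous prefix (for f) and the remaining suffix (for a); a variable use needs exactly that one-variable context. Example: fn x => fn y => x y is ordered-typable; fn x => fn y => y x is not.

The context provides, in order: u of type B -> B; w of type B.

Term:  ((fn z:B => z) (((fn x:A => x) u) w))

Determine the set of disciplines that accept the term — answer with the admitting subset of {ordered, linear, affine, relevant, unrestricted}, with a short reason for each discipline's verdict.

accepted by: none
variable uses: u: 1×; w: 1×; z [bound]: 1×; x [bound]: 1×
order of uses: z, x, u, w
typing: ill-typed: an argument B -> B mismatches the expected A
ordered ✗ (the type mismatch rejects it)
linear ✗ (not simply typable)
affine ✗ (fails simple typing)
relevant ✗ (a type mismatch blocks all five)
unrestricted ✗ (the type mismatch rejects it)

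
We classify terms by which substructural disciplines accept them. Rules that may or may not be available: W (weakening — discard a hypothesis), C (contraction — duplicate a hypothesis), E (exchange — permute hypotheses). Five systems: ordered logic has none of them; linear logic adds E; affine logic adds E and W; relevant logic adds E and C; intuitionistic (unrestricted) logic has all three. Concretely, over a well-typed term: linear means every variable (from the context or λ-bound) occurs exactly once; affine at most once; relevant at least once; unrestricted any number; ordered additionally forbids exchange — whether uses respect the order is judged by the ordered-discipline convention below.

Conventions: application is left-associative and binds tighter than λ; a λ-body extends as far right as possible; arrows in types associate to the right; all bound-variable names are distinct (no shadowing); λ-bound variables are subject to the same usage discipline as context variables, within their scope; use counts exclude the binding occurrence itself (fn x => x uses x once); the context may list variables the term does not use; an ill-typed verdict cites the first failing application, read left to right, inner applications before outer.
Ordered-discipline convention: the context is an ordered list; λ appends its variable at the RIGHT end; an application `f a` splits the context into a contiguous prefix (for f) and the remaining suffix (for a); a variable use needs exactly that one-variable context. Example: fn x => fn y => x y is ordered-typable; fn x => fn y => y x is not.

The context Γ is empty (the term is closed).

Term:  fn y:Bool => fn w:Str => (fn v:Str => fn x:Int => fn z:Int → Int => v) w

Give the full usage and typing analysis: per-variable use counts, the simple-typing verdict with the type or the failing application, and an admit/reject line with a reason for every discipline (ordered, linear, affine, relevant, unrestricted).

variable uses: y (λ-bound)=0, w (λ-bound)=1, v (λ-bound)=1, x (λ-bound)=0, z (λ-bound)=0
order of uses: v, w
typing: well-typed at Bool → Str → Int → (Int → Int) → Str
ordered ✗ (unused: y, x, z — weakening required)
linear ✗ (unused: y, x, z — weakening required)
affine ✓ (y, w, v, x, z: no repeats, contraction unneeded)
relevant ✗ (unused: y, x, z — weakening required)
unrestricted ✓ (type-checks (Bool → Str → Int → (Int → Int) → Str) and nothing is barred)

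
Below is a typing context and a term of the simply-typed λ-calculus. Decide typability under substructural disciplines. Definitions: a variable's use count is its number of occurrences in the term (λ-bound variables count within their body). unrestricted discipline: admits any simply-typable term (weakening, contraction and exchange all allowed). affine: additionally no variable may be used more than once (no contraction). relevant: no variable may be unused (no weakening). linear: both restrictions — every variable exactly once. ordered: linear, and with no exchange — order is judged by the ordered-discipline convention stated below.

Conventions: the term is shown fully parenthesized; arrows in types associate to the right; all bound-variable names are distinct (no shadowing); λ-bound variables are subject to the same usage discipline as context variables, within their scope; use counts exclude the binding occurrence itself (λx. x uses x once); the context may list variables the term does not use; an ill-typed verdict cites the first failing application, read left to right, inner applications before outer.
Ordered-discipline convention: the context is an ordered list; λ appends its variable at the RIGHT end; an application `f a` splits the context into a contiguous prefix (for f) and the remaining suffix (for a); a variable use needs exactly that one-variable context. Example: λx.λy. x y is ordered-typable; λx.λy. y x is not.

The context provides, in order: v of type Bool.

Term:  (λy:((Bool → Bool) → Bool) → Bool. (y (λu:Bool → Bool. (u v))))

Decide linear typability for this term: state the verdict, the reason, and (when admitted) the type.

yes — single use per variable (v, y, u); term : (((Bool → Bool) → Bool) → Bool) → Bool
use counts: v: 1; y [bound]: 1; u [bound]: 1
order of uses: y, u, v
typing: well-typed — term : (((Bool → Bool) → Bool) → Bool) → Bool
per-discipline verdicts: ordered ✗ | linear ✓ | affine ✓ | relevant ✓ | unrestricted ✓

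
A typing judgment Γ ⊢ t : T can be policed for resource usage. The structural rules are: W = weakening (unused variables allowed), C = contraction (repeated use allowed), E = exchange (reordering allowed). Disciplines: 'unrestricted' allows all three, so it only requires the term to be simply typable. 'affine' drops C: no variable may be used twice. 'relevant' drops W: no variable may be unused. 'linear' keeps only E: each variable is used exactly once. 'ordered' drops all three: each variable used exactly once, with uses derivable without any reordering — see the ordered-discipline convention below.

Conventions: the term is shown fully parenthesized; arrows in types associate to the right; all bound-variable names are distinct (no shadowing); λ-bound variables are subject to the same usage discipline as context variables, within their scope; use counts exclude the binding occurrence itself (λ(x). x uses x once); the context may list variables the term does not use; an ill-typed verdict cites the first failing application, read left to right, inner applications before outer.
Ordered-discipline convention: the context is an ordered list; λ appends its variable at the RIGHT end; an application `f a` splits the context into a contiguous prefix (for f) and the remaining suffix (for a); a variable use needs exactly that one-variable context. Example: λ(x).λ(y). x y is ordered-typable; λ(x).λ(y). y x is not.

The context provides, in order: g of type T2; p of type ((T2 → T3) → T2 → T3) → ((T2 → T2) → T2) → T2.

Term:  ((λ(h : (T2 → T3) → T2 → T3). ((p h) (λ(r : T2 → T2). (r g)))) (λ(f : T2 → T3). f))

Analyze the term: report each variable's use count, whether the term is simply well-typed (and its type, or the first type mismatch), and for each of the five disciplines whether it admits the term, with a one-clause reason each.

usage: g ×1, p ×1, h (bound) ×1, r (bound) ×1, f (bound) ×1
use order (left to right): p, h, r, g, f
typing: well-typed at T2
ordered ✗ (no contiguous prefix/suffix split fits p, h, r, g, f)
linear ✓ (g, p, h, r, f: one use apiece)
affine ✓ (at most one use each (g, p, h, r, f))
relevant ✓ (every one of g, p, h, r, f appears)
unrestricted ✓ (type-checks (T2) and nothing is barred)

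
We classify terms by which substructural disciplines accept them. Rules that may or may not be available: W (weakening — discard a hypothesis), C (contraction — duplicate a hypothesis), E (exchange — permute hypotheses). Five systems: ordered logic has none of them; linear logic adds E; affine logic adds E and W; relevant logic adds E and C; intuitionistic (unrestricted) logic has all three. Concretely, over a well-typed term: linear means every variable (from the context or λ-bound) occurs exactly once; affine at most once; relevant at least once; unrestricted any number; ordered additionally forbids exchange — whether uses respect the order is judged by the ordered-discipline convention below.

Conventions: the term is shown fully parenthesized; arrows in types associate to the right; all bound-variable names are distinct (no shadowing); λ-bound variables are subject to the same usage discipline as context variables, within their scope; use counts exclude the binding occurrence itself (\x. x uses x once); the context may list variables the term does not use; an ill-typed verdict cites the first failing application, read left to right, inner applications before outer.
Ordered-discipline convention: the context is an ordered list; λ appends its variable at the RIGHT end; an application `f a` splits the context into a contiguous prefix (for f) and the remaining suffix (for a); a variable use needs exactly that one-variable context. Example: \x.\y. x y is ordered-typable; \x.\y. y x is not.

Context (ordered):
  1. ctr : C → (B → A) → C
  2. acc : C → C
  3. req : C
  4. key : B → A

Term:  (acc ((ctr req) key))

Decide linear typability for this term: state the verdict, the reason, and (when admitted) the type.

yes — exactly-once usage across ctr, acc, req, key; term : C
usage: ctr: 1; acc: 1; req: 1; key: 1
left-to-right use order: acc, ctr, req, key
typing: ✓ — C
all disciplines: ordered ✗, linear ✓, affine ✓, relevant ✓, unrestricted ✓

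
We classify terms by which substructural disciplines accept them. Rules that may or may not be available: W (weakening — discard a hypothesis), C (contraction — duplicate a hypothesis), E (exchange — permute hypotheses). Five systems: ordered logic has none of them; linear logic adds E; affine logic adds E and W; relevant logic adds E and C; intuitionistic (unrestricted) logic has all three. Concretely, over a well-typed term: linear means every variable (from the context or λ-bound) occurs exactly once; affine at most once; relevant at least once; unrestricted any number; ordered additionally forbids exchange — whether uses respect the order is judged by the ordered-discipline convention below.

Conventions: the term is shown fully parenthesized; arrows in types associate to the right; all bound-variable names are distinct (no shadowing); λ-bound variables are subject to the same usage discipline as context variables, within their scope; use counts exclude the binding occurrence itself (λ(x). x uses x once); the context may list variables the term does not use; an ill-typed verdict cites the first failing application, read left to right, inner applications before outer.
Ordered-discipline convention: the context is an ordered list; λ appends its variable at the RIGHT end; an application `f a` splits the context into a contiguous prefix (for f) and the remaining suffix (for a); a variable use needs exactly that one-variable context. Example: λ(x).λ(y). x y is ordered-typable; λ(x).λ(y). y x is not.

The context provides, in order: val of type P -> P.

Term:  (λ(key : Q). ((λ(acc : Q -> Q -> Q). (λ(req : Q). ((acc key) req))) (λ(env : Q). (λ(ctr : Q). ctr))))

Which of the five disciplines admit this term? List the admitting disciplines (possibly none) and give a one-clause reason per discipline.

admitting disciplines: affine, unrestricted
variable uses: val: 0, key (bound): 1, acc (bound): 1, req (bound): 1, env (bound): 0, ctr (bound): 1
use order (left to right): acc, key, req, ctr
typing: well-typed — term : Q -> Q -> Q
ordered: ✗ — val, env never used (weakening)
linear: ✗ — val, env never used (weakening)
affine: ✓ — val, key, acc, req, env, ctr: no repeats, contraction unneeded
relevant: ✗ — val, env never used (weakening)
unrestricted: ✓ — simply typable at Q -> Q -> Q; W, C, E all held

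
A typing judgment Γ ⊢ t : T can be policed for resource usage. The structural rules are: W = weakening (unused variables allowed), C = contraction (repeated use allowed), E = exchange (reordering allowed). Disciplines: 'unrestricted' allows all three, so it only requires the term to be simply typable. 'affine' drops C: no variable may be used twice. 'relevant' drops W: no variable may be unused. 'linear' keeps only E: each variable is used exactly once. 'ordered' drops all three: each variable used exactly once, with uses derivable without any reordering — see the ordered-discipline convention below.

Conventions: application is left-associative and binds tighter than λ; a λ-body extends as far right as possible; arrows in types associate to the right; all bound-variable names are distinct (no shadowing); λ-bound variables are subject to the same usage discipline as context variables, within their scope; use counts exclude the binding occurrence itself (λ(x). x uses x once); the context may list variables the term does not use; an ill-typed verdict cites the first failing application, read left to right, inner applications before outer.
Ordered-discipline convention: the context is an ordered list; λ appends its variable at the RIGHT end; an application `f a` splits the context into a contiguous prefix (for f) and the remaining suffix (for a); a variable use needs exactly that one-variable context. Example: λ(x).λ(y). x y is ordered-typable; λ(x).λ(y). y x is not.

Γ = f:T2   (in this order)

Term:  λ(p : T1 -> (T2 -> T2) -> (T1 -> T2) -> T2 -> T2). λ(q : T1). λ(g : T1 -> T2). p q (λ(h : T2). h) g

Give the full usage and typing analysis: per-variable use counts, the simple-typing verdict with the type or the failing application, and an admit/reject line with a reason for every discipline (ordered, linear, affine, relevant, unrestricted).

use counts: f: 0×, p [bound]: 1×, q [bound]: 1×, g [bound]: 1×, h [bound]: 1×
uses in reading order: p, q, h, g
typing: ✓ — (T1 -> (T2 -> T2) -> (T1 -> T2) -> T2 -> T2) -> T1 -> (T1 -> T2) -> T2 -> T2
ordered: ✗ — f left unused
linear: ✗ — f left unused
affine: ✓ — no duplicate uses among f, p, q, g, h
relevant: ✗ — f left unused
unrestricted: ✓ — typability at (T1 -> (T2 -> T2) -> (T1 -> T2) -> T2 -> T2) -> T1 -> (T1 -> T2) -> T2 -> T2 is all that's needed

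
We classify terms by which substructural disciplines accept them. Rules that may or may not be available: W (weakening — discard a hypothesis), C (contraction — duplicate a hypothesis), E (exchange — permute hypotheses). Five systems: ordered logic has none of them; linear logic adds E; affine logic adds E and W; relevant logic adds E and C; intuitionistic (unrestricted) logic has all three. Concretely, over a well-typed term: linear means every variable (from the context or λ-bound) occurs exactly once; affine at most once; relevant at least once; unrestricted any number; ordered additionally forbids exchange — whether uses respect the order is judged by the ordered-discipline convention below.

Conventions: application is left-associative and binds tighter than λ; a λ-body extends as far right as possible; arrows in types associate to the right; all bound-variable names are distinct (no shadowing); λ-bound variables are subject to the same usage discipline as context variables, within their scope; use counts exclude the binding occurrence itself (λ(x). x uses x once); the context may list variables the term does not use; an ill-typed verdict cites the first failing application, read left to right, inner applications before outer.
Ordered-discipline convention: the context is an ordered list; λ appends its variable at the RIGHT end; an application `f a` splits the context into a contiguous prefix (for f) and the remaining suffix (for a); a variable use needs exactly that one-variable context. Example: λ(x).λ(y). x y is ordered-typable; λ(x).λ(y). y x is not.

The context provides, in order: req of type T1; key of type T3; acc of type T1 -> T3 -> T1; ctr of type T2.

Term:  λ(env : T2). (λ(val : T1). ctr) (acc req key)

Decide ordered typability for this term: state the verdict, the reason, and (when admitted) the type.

no — needs weakening: env, val unused
variable uses: req=1; key=1; acc=1; ctr=1; env [bound]=0; val [bound]=0
order of uses: ctr, acc, req, key
typing: well-typed — term : T2 -> T2
per-discipline verdicts: ordered ✗ | linear ✗ | affine ✓ | relevant ✗ | unrestricted ✓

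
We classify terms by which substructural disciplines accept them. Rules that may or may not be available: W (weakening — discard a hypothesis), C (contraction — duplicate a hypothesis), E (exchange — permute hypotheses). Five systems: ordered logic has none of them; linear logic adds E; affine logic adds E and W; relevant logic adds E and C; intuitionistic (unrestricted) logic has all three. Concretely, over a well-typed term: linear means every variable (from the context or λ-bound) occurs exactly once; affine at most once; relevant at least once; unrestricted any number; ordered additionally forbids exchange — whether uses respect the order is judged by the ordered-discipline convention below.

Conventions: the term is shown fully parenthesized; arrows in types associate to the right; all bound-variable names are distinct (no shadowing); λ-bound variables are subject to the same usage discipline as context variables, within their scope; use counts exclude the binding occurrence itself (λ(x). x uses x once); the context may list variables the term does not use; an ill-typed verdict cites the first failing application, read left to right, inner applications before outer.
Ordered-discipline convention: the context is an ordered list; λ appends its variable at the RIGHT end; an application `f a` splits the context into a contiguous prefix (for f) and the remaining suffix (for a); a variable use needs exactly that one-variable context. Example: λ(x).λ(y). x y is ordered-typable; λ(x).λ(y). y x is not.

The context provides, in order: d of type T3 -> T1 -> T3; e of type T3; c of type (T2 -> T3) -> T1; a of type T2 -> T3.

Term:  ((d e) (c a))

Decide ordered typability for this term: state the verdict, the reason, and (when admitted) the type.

yes — d, e, c, a: once each, no exchange needed; term : T3
use counts: d ×1; e ×1; c ×1; a ×1
left-to-right use order: d, e, c, a
typing: well-typed at T3
all disciplines: ordered ✓; linear ✓; affine ✓; relevant ✓; unrestricted ✓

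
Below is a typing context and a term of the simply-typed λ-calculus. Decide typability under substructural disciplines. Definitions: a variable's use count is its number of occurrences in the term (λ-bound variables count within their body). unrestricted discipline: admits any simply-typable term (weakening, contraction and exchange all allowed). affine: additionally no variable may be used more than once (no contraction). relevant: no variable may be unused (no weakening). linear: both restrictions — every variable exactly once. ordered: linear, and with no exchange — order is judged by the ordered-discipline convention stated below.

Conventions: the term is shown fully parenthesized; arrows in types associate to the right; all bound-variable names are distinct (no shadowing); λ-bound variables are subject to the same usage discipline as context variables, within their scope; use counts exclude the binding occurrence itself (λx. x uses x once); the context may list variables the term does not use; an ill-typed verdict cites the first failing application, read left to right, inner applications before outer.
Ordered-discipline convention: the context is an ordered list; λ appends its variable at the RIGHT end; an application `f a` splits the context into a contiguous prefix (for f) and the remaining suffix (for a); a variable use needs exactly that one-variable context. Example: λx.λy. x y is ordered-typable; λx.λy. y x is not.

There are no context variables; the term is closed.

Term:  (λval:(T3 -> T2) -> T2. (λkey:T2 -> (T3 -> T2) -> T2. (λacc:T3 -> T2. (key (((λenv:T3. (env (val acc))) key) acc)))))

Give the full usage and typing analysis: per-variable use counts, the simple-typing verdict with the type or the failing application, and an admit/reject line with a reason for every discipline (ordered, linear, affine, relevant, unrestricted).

counts: val (bound) ×1; key (bound) ×2; acc (bound) ×2; env (bound) ×1
use order (left to right): key, env, val, acc, key, acc
typing: ill-typed: can't apply a value of type T3
ordered: ✗ — the type mismatch rejects it
linear: ✗ — not simply typable
affine: ✗ — fails simple typing
relevant: ✗ — a type mismatch blocks all five
unrestricted: ✗ — the type mismatch rejects it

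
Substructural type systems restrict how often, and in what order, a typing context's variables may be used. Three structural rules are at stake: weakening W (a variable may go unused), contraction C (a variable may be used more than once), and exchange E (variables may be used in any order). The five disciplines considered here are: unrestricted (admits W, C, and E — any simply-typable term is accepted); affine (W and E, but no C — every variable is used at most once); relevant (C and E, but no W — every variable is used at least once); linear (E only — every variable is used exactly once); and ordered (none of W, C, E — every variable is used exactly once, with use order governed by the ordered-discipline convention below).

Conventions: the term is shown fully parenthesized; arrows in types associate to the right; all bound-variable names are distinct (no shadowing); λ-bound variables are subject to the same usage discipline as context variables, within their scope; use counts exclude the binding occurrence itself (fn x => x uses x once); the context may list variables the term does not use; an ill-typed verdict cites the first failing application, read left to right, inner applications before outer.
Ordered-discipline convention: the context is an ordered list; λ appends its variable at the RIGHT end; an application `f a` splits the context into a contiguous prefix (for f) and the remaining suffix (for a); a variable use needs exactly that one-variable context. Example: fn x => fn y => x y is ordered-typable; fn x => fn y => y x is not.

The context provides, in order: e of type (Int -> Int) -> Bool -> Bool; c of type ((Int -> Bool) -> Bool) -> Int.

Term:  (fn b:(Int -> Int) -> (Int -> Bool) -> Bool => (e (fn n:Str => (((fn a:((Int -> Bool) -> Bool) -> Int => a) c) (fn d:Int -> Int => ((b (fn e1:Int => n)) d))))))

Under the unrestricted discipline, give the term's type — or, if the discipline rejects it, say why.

not well-typed under unrestricted — the type mismatch rejects it
use counts: e: 1, c: 1, b (bound): 1, n (bound): 1, a (bound): 1, d (bound): 1, e1 (bound): 0
left-to-right use order: e, a, c, b, n, d
typing: ill-typed: an argument Int -> Str mismatches the expected Int -> Int
all disciplines: ordered ✗ · linear ✗ · affine ✗ · relevant ✗ · unrestricted ✗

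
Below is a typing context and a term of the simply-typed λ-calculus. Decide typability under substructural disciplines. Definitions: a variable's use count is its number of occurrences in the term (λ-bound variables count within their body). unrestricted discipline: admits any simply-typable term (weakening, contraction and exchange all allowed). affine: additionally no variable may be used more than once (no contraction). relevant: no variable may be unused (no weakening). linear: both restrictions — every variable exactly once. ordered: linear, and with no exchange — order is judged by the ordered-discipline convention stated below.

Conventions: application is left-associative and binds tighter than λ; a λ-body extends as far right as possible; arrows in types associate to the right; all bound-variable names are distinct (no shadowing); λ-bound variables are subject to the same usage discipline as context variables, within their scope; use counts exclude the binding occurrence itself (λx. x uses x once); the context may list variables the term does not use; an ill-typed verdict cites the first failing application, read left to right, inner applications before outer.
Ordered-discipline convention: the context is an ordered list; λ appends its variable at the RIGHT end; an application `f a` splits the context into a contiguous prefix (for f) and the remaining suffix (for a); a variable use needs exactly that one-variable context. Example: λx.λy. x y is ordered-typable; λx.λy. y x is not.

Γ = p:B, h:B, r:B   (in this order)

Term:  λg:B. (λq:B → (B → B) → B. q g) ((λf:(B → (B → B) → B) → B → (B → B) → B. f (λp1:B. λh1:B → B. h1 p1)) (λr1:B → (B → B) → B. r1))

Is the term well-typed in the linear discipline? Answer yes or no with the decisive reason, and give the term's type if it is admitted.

no — needs weakening: p, h, r unused
usage: p: 0×, h: 0×, r: 0×, g (bound): 1×, q (bound): 1×, f (bound): 1×, p1 (bound): 1×, h1 (bound): 1×, r1 (bound): 1×
left-to-right use order: q, g, f, h1, p1, r1
typing: the term checks, with type B → (B → B) → B
across the five disciplines: ordered ✗ · linear ✗ · affine ✓ · relevant ✗ · unrestricted ✓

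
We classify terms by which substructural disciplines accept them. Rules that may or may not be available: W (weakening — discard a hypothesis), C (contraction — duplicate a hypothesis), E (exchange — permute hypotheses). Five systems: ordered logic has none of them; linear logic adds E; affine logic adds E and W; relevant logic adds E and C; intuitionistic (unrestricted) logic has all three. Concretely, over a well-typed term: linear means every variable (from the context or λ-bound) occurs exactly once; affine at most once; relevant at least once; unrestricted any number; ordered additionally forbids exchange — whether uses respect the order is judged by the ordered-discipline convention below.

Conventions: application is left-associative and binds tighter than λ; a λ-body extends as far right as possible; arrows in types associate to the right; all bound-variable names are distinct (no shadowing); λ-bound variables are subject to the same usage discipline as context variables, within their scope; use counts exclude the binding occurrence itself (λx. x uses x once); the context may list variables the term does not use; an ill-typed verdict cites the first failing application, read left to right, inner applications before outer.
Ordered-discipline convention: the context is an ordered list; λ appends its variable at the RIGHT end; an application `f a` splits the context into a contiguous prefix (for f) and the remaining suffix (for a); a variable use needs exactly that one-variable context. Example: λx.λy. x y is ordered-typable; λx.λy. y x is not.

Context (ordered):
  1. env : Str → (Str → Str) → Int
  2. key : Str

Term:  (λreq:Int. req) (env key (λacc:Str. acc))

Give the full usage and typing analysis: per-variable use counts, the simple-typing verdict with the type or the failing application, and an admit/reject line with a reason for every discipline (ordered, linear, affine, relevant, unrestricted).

variable uses: env ×1, key ×1, req (bound) ×1, acc (bound) ×1
order of uses: req, env, key, acc
typing: the term checks, with type Int
ordered ✓ (single-use (env, key, req, acc), ordered derivation ok)
linear ✓ (env, key, req, acc: one use apiece)
affine ✓ (no duplicate uses among env, key, req, acc)
relevant ✓ (at least one use each (env, key, req, acc))
unrestricted ✓ (well-typed at Int; no restrictions here)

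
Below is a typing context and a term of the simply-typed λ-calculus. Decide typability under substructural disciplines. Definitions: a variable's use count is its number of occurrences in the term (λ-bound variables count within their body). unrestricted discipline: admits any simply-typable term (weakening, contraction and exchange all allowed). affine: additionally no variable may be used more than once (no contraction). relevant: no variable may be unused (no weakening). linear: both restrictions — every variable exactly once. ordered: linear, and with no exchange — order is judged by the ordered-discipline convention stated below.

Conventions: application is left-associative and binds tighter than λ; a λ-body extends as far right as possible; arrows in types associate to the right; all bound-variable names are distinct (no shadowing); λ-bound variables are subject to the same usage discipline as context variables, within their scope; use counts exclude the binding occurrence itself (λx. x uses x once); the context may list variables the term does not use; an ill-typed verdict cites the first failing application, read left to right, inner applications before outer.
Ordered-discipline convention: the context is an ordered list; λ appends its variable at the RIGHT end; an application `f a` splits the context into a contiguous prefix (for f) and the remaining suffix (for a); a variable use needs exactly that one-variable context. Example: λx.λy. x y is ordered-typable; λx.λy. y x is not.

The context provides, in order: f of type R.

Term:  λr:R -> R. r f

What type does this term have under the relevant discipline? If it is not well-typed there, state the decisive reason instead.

term : (R -> R) -> R
counts: f=1, r (λ-bound)=1
order of uses: r, f
typing: well-typed — term : (R -> R) -> R
across the five disciplines: ordered ✗; linear ✓; affine ✓; relevant ✓; unrestricted ✓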